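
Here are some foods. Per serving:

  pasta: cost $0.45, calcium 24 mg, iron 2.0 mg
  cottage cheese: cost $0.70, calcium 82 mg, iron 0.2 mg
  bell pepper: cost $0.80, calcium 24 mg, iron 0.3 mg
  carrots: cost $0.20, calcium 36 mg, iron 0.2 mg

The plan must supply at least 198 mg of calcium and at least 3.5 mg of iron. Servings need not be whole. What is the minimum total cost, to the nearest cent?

A basic optimal solution has at most two foods positive. Try each food alone and each pair with both targets met exactly.
pasta only: max(198/24, 3.5/2.0) = 8.25 servings → $3.71.
cottage cheese only: max(198/82, 3.5/0.2) = 17.5 servings → $12.25.
bell pepper only: max(198/24, 3.5/0.3) = 11.67 servings → $9.33.
carrots only: max(198/36, 3.5/0.2) = 17.5 servings → $3.50.
pasta + cottage cheese with both tight: 1.554 servings and 1.96 servings → $2.07.
pasta + bell pepper with both tight: 0.6029 servings and 7.647 servings → $6.39.
pasta + carrots with both tight: 1.286 servings and 4.643 servings → $1.51.
cottage cheese + bell pepper with both targets exact would need a negative amount; discard.
cottage cheese + carrots with both targets exact would need a negative amount; discard.
bell pepper + carrots with both targets exact would need a negative amount; discard.
Cheapest feasible corner: $1.51.

$1.51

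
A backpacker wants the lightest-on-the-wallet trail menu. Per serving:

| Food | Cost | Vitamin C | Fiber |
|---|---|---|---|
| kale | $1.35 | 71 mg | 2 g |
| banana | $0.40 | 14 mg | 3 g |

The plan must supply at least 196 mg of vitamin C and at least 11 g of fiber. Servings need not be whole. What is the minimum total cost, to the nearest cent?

kale only: max(196/71, 11/2) = 5.5 servings → $7.42.
banana only: max(196/14, 11/3) = 14 servings → $5.60.
kale + banana with both tight: 2.346 servings and 2.103 servings → $4.01.
So the least-cost plan costs $4.01.

$4.01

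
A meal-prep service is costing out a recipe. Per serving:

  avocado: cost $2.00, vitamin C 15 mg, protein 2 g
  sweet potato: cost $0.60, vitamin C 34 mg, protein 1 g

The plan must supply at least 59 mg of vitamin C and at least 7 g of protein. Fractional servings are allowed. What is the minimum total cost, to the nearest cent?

Compare the cost at each extreme point of the feasible region.
avocado only: max(59/15, 7/2) = 3.933 servings → $7.87.
sweet potato only: max(59/34, 7/1) = 7 servings → $4.20.
avocado + sweet potato with both tight: 3.377 servings and 0.2453 servings → $6.90.
So the least-cost plan costs $4.20.

$4.20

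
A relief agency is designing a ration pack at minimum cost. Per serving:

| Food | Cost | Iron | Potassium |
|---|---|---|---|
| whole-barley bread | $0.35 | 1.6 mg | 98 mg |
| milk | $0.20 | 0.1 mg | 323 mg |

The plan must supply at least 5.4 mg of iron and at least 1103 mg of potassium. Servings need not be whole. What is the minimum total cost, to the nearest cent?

At the optimum either one food covers both requirements or two foods hit both targets exactly; no other combination can be cheaper.
whole-barley bread only: max(5.4/1.6, 1103/98) = 11.26 servings → $3.94.
milk only: max(5.4/0.1, 1103/323) = 54 servings → $10.80.
whole-barley bread + milk with both tight: 3.223 servings and 2.437 servings → $1.62.
The minimum over all feasible corners is $1.62.

$1.62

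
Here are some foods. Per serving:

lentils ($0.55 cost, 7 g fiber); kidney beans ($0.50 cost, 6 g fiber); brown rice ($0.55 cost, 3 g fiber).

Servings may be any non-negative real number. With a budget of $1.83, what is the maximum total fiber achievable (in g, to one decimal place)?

Fiber per dollar: lentils 12.73, kidney beans 12, brown rice 5.455.
With no serving limits, spend the whole cost allowance on lentils: $1.83 / $0.55 × 7 g = 23.3 g.

23.3 g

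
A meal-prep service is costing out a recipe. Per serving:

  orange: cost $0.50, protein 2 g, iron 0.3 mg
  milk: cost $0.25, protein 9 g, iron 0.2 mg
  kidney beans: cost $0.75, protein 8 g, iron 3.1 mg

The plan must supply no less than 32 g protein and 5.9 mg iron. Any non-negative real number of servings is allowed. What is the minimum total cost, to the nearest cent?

orange only: max(32/2, 5.9/0.3) = 19.67 servings → $9.83.
milk only: max(32/9, 5.9/0.2) = 29.5 servings → $7.38.
kidney beans only: max(32/8, 5.9/3.1) = 4 servings → $3.00.
orange + milk: intersection lies outside the first quadrant.
orange + kidney beans with both tight: 13.68 servings and 0.5789 servings → $7.28.
milk + kidney beans with both tight: 1.977 servings and 1.776 servings → $1.83.
So the least-cost plan costs $1.83.

$1.83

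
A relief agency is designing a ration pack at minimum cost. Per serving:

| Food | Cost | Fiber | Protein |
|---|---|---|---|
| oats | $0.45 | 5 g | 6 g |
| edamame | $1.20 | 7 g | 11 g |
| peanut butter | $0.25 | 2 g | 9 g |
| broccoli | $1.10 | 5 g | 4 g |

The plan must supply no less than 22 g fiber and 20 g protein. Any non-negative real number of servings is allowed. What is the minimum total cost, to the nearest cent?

Minimising a linear cost over {fiber ≥ 22, protein ≥ 20, servings ≥ 0} — the optimum is at a vertex, using one or two foods.
oats only: max(22/5, 20/6) = 4.4 servings → $1.98.
edamame only: max(22/7, 20/11) = 3.143 servings → $3.77.
peanut butter only: max(22/2, 20/9) = 11 servings → $2.75.
broccoli only: max(22/5, 20/4) = 5 servings → $5.50.
oats + edamame: the both-tight solution has a negative serving — not a feasible corner.
oats + peanut butter: the both-tight solution has a negative serving — not a feasible corner.
oats + broccoli with both tight: 1.2 servings and 3.2 servings → $4.06.
edamame + peanut butter: the both-tight solution has a negative serving — not a feasible corner.
edamame + broccoli with both tight: 0.4444 servings and 3.778 servings → $4.69.
peanut butter + broccoli with both tight: 0.3243 servings and 4.27 servings → $4.78.
So the least-cost plan costs $1.98.

$1.98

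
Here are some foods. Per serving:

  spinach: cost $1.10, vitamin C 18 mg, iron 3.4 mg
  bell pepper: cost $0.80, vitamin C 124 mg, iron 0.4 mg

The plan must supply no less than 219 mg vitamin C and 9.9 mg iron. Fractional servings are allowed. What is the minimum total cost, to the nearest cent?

With two linear requirements the optimum uses one or two foods; enumerate the corners.
spinach only: max(219/18, 9.9/3.4) = 12.17 servings → $13.38.
bell pepper only: max(219/124, 9.9/0.4) = 24.75 servings → $19.80.
spinach + bell pepper with both tight: 2.751 servings and 1.367 servings → $4.12.
The minimum over all feasible corners is $4.12.

$4.12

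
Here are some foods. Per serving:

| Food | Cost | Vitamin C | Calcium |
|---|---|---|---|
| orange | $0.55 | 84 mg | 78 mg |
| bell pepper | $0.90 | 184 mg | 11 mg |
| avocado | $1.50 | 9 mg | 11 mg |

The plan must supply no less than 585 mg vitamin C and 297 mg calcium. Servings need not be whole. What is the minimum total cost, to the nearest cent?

$3.36

A basic optimal solution has at most two foods positive. Try each food alone and each pair with both targets met exactly.
orange only: max(585/84, 297/78) = 6.964 servings → $3.83.
bell pepper only: max(585/184, 297/11) = 27 servings → $24.30.
avocado only: max(585/9, 297/11) = 65 servings → $97.50.
orange + bell pepper with both tight: 3.59 servings and 1.54 servings → $3.36.
orange + avocado with both targets exact would need a negative amount; discard.
bell pepper + avocado with both tight: 1.954 servings and 25.05 servings → $39.33.
The minimum over all feasible corners is $3.36.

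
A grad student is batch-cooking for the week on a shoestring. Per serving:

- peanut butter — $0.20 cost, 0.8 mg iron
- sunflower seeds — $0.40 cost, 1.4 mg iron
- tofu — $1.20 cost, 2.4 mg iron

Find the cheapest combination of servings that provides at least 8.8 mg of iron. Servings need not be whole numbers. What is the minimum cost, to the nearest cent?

$2.20

Cost per mg of iron: peanut butter $0.2500, sunflower seeds $0.2857, tofu $0.5000.
With no serving limits, use only peanut butter: 8.8 mg / 0.8 mg = 11 servings × $0.20 = $2.20.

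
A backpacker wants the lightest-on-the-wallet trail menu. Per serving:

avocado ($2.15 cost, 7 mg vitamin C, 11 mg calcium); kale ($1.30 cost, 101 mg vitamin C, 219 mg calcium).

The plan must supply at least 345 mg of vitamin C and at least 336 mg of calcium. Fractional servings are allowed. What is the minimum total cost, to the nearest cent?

A basic optimal solution has at most two foods positive. Try each food alone and each pair with both targets met exactly.
avocado only: max(345/7, 336/11) = 49.29 servings → $105.96.
kale only: max(345/101, 336/219) = 3.416 servings → $4.44.
avocado + kale: intersection lies outside the first quadrant.
Cheapest feasible corner: $4.44.

$4.44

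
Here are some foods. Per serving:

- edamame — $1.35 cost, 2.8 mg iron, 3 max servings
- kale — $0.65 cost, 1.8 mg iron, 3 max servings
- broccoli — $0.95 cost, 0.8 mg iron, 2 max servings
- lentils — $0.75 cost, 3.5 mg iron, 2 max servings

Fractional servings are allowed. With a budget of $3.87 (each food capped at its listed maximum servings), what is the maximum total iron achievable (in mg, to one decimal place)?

Iron per dollar: lentils 4.667, kale 2.769, edamame 2.074, broccoli 0.8421.
Take 2 servings of lentils: spends $1.50, +7.0 mg iron (running total 7.0 mg).
Take 3 servings of kale: spends $1.95, +5.4 mg iron (running total 12.4 mg).
Take 0.3111 servings of edamame: spends $0.42, +0.9 mg iron (running total 13.3 mg).
Filling greedily by iron-per-dollar is optimal for one linear limit, giving 13.3 mg.

13.3 mg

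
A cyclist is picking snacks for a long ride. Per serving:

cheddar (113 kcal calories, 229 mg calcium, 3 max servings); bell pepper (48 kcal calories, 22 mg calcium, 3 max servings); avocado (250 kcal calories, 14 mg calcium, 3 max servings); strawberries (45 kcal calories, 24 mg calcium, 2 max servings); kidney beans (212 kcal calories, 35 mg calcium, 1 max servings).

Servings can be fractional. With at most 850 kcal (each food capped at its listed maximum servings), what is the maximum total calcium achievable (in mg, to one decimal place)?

Calcium per kcal: cheddar 2.027, strawberries 0.5333, bell pepper 0.4583, kidney beans 0.1651, avocado 0.056.
Take 3 servings of cheddar: uses 339 kcal, +687.0 mg calcium (running total 687.0 mg).
Take 2 servings of strawberries: uses 90 kcal, +48.0 mg calcium (running total 735.0 mg).
Take 3 servings of bell pepper: uses 144 kcal, +66.0 mg calcium (running total 801.0 mg).
Take 1 serving of kidney beans: uses 212 kcal, +35.0 mg calcium (running total 836.0 mg).
Take 0.26 servings of avocado: uses 65 kcal, +3.6 mg calcium (running total 839.6 mg).
Greedy by best ratio exhausts the calories allowance optimally: 839.6 mg.

839.6 mg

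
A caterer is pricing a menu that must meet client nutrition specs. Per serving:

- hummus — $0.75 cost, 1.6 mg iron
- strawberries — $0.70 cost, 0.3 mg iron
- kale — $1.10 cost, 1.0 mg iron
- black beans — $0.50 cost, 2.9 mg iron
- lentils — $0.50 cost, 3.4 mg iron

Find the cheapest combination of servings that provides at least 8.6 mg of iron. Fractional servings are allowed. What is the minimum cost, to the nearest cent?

Cost per mg of iron: lentils $0.1471, black beans $0.1724, hummus $0.4688, kale $1.1000, strawberries $2.3333.
With no serving limits, use only lentils: 8.6 mg / 3.4 mg = 2.529 servings × $0.50 = $1.26.

$1.26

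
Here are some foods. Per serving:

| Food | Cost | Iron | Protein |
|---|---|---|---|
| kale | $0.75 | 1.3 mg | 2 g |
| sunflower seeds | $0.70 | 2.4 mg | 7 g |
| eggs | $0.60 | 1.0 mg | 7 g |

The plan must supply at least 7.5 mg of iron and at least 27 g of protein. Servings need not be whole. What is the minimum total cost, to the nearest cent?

$2.57

A basic optimal solution has at most two foods positive. Try each food alone and each pair with both targets met exactly.
kale only: max(7.5/1.3, 27/2) = 13.5 servings → $10.12.
sunflower seeds only: max(7.5/2.4, 27/7) = 3.857 servings → $2.70.
eggs only: max(7.5/1.0, 27/7) = 7.5 servings → $4.50.
kale + sunflower seeds: the both-tight solution has a negative serving — not a feasible corner.
kale + eggs with both tight: 3.592 servings and 2.831 servings → $4.39.
sunflower seeds + eggs with both tight: 2.602 servings and 1.255 servings → $2.57.
So the least-cost plan costs $2.57.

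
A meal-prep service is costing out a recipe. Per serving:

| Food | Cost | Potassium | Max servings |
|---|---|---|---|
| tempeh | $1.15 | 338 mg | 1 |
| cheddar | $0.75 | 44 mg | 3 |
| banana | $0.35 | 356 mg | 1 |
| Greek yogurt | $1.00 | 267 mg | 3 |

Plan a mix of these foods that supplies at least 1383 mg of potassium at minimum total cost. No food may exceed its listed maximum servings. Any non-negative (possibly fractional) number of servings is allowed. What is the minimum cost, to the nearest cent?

Cost per mg of potassium: banana $0.0010, tempeh $0.0034, Greek yogurt $0.0037, cheddar $0.0170.
Take 1 serving of banana: +356.0 mg potassium for $0.35 (total $0.35, still need 1027.0 mg).
Take 1 serving of tempeh: +338.0 mg potassium for $1.15 (total $1.50, still need 689.0 mg).
Take 2.581 servings of Greek yogurt: +689.0 mg potassium for $2.58 (total $4.08, still need 0.0 mg).
Filling from the cheapest source first is optimal under one linear minimum: $4.08.

$4.08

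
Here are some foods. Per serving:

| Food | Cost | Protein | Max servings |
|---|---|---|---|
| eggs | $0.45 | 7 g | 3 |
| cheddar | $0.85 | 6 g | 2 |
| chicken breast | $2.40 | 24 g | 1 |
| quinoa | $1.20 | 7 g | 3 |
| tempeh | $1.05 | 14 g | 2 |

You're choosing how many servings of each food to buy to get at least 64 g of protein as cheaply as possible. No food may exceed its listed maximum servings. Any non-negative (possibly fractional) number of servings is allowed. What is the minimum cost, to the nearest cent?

$4.95

Cost per g of protein: eggs $0.0643, tempeh $0.0750, chicken breast $0.1000, cheddar $0.1417, quinoa $0.1714.
Take 3 servings of eggs: +21.0 g protein for $1.35 (total $1.35, still need 43.0 g).
Take 2 servings of tempeh: +28.0 g protein for $2.10 (total $3.45, still need 15.0 g).
Take 0.625 servings of chicken breast: +15.0 g protein for $1.50 (total $4.95, still need 0.0 g).
Filling from the cheapest source first is optimal under one linear minimum: $4.95.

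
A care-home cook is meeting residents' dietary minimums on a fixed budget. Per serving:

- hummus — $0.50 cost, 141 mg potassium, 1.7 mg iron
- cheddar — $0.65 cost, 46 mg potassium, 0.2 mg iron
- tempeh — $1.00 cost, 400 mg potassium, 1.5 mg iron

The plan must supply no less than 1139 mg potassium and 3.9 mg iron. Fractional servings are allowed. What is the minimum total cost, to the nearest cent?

hummus only: max(1139/141, 3.9/1.7) = 8.078 servings → $4.04.
cheddar only: max(1139/46, 3.9/0.2) = 24.76 servings → $16.09.
tempeh only: max(1139/400, 3.9/1.5) = 2.848 servings → $2.85.
hummus + cheddar: the both-tight solution has a negative serving — not a feasible corner.
hummus + tempeh: intersection lies outside the first quadrant.
cheddar + tempeh: the both-tight solution has a negative serving — not a feasible corner.
The minimum over all feasible corners is $2.85.

$2.85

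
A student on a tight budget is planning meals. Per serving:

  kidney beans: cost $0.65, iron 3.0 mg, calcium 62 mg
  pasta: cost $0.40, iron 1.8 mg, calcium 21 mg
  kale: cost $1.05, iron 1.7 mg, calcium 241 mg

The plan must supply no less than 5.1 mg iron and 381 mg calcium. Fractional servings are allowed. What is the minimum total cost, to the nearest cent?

$2.02

For a min-cost LP with two ≥-constraints, a basic feasible solution has at most two positive variables.
kidney beans only: max(5.1/3.0, 381/62) = 6.145 servings → $3.99.
pasta only: max(5.1/1.8, 381/21) = 18.14 servings → $7.26.
kale only: max(5.1/1.7, 381/241) = 3 servings → $3.15.
kidney beans + pasta: the both-tight solution has a negative serving — not a feasible corner.
kidney beans + kale with both tight: 0.9414 servings and 1.339 servings → $2.02.
pasta + kale with both tight: 1.46 servings and 1.454 servings → $2.11.
Cheapest feasible corner: $2.02.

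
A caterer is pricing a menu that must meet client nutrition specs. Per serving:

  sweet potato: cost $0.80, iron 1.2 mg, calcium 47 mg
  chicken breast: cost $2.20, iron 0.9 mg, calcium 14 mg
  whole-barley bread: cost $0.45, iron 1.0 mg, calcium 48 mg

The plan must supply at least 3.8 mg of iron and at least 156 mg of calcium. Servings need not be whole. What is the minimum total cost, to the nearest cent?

With two linear requirements the optimum uses one or two foods; enumerate the corners.
sweet potato only: max(3.8/1.2, 156/47) = 3.319 servings → $2.66.
chicken breast only: max(3.8/0.9, 156/14) = 11.14 servings → $24.51.
whole-barley bread only: max(3.8/1.0, 156/48) = 3.8 servings → $1.71.
sweet potato + chicken breast: intersection lies outside the first quadrant.
sweet potato + whole-barley bread with both tight: 2.491 servings and 0.8113 servings → $2.36.
chicken breast + whole-barley bread with both tight: 0.9041 servings and 2.986 servings → $3.33.
So the least-cost plan costs $1.71.

$1.71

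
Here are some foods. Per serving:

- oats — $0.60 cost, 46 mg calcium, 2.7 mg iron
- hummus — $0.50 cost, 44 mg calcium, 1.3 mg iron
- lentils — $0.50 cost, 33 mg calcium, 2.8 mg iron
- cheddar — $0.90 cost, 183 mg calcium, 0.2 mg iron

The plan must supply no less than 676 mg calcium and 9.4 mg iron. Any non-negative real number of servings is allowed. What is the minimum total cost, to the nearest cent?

Check every corner: each single food scaled to meet both minima, and each pair solved so both constraints bind.
oats only: max(676/46, 9.4/2.7) = 14.7 servings → $8.82.
hummus only: max(676/44, 9.4/1.3) = 15.36 servings → $7.68.
lentils only: max(676/33, 9.4/2.8) = 20.48 servings → $10.24.
cheddar only: max(676/183, 9.4/0.2) = 47 servings → $42.30.
oats + hummus: intersection lies outside the first quadrant.
oats + lentils with both targets exact would need a negative amount; discard.
oats + cheddar with both tight: 3.269 servings and 2.872 servings → $4.55.
hummus + lentils: intersection lies outside the first quadrant.
hummus + cheddar with both tight: 6.918 servings and 2.031 servings → $5.29.
lentils + cheddar with both tight: 3.134 servings and 3.129 servings → $4.38.
The minimum over all feasible corners is $4.38.

$4.38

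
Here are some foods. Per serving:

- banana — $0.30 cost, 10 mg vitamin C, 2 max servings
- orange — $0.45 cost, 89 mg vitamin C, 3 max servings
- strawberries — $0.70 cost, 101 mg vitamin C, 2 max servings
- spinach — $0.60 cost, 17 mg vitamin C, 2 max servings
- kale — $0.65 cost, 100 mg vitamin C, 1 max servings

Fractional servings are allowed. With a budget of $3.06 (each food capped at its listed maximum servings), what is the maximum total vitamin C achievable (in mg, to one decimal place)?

Vitamin C per dollar: orange 197.8, kale 153.8, strawberries 144.3, banana 33.33, spinach 28.33.
Take 3 servings of orange: spends $1.35, +267.0 mg vitamin C (running total 267.0 mg).
Take 1 serving of kale: spends $0.65, +100.0 mg vitamin C (running total 367.0 mg).
Take 1.514 servings of strawberries: spends $1.06, +152.9 mg vitamin C (running total 519.9 mg).
Filling greedily by vitamin C-per-dollar is optimal for one linear limit, giving 519.9 mg.

519.9 mg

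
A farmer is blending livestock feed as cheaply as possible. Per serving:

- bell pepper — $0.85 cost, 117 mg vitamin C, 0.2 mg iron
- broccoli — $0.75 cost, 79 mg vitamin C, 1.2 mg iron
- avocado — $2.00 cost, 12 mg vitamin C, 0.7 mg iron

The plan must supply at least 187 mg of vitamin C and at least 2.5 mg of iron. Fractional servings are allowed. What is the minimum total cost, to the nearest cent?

Two binding constraints pin down two serving amounts, so the optimal mix uses at most two foods. The candidates are each food alone (scaled to the tighter of vitamin C/iron) and each pair with both constraints tight.
bell pepper only: max(187/117, 2.5/0.2) = 12.5 servings → $10.62.
broccoli only: max(187/79, 2.5/1.2) = 2.367 servings → $1.78.
avocado only: max(187/12, 2.5/0.7) = 15.58 servings → $31.17.
bell pepper + broccoli with both tight: 0.2159 servings and 2.047 servings → $1.72.
bell pepper + avocado with both tight: 1.269 servings and 3.209 servings → $7.50.
broccoli + avocado with both targets exact would need a negative amount; discard.
The minimum over all feasible corners is $1.72.

$1.72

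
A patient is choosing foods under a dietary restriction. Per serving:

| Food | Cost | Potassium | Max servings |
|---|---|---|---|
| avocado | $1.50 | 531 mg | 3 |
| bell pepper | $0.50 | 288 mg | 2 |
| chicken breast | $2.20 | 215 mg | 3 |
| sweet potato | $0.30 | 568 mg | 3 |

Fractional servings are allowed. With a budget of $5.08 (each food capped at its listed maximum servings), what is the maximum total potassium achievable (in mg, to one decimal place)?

Potassium per dollar: sweet potato 1893, bell pepper 576, avocado 354, chicken breast 97.73.
Take 3 servings of sweet potato: spends $0.90, +1704.0 mg potassium (running total 1704.0 mg).
Take 2 servings of bell pepper: spends $1.00, +576.0 mg potassium (running total 2280.0 mg).
Take 2.12 servings of avocado: spends $3.18, +1125.7 mg potassium (running total 3405.7 mg).
Filling greedily by potassium-per-dollar is optimal for one linear limit, giving 3405.7 mg.

3405.7 mg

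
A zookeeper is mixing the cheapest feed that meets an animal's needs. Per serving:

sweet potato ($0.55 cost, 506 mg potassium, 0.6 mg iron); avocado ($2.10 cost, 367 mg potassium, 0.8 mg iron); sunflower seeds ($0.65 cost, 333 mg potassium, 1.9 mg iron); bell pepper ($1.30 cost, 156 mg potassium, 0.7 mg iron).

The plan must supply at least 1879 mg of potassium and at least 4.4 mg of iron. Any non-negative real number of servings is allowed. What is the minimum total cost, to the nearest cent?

$2.46

sweet potato only: max(1879/506, 4.4/0.6) = 7.333 servings → $4.03.
avocado only: max(1879/367, 4.4/0.8) = 5.5 servings → $11.55.
sunflower seeds only: max(1879/333, 4.4/1.9) = 5.643 servings → $3.67.
bell pepper only: max(1879/156, 4.4/0.7) = 12.04 servings → $15.66.
sweet potato + avocado: intersection lies outside the first quadrant.
sweet potato + sunflower seeds with both tight: 2.764 servings and 1.443 servings → $2.46.
sweet potato + bell pepper with both tight: 2.413 servings and 4.217 servings → $6.81.
avocado + sunflower seeds with both tight: 4.885 servings and 0.259 servings → $10.43.
avocado + bell pepper with both tight: 4.761 servings and 0.8448 servings → $11.10.
sunflower seeds + bell pepper: intersection lies outside the first quadrant.
Cheapest feasible corner: $2.46.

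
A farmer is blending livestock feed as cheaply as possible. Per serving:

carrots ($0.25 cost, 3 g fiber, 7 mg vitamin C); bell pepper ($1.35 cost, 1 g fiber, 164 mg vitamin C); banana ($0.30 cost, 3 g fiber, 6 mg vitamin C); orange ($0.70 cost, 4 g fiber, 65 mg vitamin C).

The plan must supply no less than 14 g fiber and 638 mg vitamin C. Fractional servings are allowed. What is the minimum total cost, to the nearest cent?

A basic optimal solution has at most two foods positive. Try each food alone and each pair with both targets met exactly.
carrots only: max(14/3, 638/7) = 91.14 servings → $22.79.
bell pepper only: max(14/1, 638/164) = 14 servings → $18.90.
banana only: max(14/3, 638/6) = 106.3 servings → $31.90.
orange only: max(14/4, 638/65) = 9.815 servings → $6.87.
carrots + bell pepper with both tight: 3.419 servings and 3.744 servings → $5.91.
carrots + banana: intersection lies outside the first quadrant.
carrots + orange with both targets exact would need a negative amount; discard.
bell pepper + banana with both tight: 3.765 servings and 3.412 servings → $6.11.
bell pepper + orange with both tight: 2.778 servings and 2.805 servings → $5.71.
banana + orange: intersection lies outside the first quadrant.
The minimum over all feasible corners is $5.71.

$5.71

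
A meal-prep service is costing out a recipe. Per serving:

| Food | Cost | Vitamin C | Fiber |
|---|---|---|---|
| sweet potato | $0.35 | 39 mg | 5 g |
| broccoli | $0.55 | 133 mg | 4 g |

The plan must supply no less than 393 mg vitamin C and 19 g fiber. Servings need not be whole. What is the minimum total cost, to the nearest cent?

$1.98

Two binding constraints pin down two serving amounts, so the optimal mix uses at most two foods. The candidates are each food alone (scaled to the tighter of vitamin C/fiber) and each pair with both constraints tight.
sweet potato only: max(393/39, 19/5) = 10.08 servings → $3.53.
broccoli only: max(393/133, 19/4) = 4.75 servings → $2.61.
sweet potato + broccoli with both tight: 1.876 servings and 2.405 servings → $1.98.
Cheapest feasible corner: $1.98.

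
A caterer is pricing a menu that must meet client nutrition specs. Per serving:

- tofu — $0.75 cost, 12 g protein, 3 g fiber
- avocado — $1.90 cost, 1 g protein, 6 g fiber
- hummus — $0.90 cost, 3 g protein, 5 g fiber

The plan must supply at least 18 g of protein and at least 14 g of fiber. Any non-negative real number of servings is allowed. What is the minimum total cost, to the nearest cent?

Check every corner: each single food scaled to meet both minima, and each pair solved so both constraints bind.
tofu only: max(18/12, 14/3) = 4.667 servings → $3.50.
avocado only: max(18/1, 14/6) = 18 servings → $34.20.
hummus only: max(18/3, 14/5) = 6 servings → $5.40.
tofu + avocado with both tight: 1.362 servings and 1.652 servings → $4.16.
tofu + hummus with both tight: 0.9412 servings and 2.235 servings → $2.72.
avocado + hummus: intersection lies outside the first quadrant.
The minimum over all feasible corners is $2.72.

$2.72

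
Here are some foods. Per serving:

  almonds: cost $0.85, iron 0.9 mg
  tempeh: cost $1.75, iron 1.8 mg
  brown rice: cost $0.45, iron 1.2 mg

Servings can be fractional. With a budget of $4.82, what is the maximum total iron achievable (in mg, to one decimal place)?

12.9 mg

Iron per dollar: brown rice 2.667, almonds 1.059, tempeh 1.029.
With no serving limits, spend the whole cost allowance on brown rice: $4.82 / $0.45 × 1.2 mg = 12.9 mg.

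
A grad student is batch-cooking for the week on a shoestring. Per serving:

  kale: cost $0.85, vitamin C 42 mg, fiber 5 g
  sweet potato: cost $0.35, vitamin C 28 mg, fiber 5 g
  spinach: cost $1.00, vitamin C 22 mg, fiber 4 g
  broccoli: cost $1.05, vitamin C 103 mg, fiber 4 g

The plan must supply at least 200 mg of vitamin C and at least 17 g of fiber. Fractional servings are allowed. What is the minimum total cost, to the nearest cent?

With two linear requirements the optimum uses one or two foods; enumerate the corners.
kale only: max(200/42, 17/5) = 4.762 servings → $4.05.
sweet potato only: max(200/28, 17/5) = 7.143 servings → $2.50.
spinach only: max(200/22, 17/4) = 9.091 servings → $9.09.
broccoli only: max(200/103, 17/4) = 4.25 servings → $4.46.
kale + sweet potato with both targets exact would need a negative amount; discard.
kale + spinach with both targets exact would need a negative amount; discard.
kale + broccoli with both tight: 2.741 servings and 0.8242 servings → $3.19.
sweet potato + spinach: the both-tight solution has a negative serving — not a feasible corner.
sweet potato + broccoli with both tight: 2.36 servings and 1.3 servings → $2.19.
spinach + broccoli with both tight: 2.935 servings and 1.315 servings → $4.32.
The minimum over all feasible corners is $2.19.

$2.19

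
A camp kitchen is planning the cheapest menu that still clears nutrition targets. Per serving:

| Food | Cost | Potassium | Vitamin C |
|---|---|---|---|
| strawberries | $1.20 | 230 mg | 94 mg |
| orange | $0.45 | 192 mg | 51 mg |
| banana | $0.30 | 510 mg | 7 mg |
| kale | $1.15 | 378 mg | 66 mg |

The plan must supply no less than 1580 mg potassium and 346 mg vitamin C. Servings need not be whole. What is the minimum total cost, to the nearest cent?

Compare the cost at each extreme point of the feasible region.
strawberries only: max(1580/230, 346/94) = 6.87 servings → $8.24.
orange only: max(1580/192, 346/51) = 8.229 servings → $3.70.
banana only: max(1580/510, 346/7) = 49.43 servings → $14.83.
kale only: max(1580/378, 346/66) = 5.242 servings → $6.03.
strawberries + orange: intersection lies outside the first quadrant.
strawberries + banana with both tight: 3.57 servings and 1.488 servings → $4.73.
strawberries + kale with both tight: 1.302 servings and 3.387 servings → $5.46.
orange + banana with both tight: 6.706 servings and 0.5736 servings → $3.19.
orange + kale with both tight: 4.013 servings and 2.142 servings → $4.27.
banana + kale: the both-tight solution has a negative serving — not a feasible corner.
Cheapest feasible corner: $3.19.

$3.19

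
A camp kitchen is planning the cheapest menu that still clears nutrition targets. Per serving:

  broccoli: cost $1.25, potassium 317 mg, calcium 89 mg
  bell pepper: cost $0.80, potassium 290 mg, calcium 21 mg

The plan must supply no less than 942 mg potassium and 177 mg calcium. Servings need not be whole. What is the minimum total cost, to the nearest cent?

Check every corner: each single food scaled to meet both minima, and each pair solved so both constraints bind.
broccoli only: max(942/317, 177/89) = 2.972 servings → $3.71.
bell pepper only: max(942/290, 177/21) = 8.429 servings → $6.74.
broccoli + bell pepper with both tight: 1.647 servings and 1.448 servings → $3.22.
Cheapest feasible corner: $3.22.

$3.22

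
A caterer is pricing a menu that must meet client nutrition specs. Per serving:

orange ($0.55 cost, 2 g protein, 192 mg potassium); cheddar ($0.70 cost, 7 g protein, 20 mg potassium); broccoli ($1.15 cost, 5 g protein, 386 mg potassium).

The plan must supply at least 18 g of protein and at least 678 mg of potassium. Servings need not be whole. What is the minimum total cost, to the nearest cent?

At the optimum either one food covers both requirements or two foods hit both targets exactly; no other combination can be cheaper.
orange only: max(18/2, 678/192) = 9 servings → $4.95.
cheddar only: max(18/7, 678/20) = 33.9 servings → $23.73.
broccoli only: max(18/5, 678/386) = 3.6 servings → $4.14.
orange + cheddar with both tight: 3.363 servings and 1.61 servings → $2.98.
orange + broccoli: intersection lies outside the first quadrant.
cheddar + broccoli with both tight: 1.367 servings and 1.686 servings → $2.90.
Cheapest feasible corner: $2.90.

$2.90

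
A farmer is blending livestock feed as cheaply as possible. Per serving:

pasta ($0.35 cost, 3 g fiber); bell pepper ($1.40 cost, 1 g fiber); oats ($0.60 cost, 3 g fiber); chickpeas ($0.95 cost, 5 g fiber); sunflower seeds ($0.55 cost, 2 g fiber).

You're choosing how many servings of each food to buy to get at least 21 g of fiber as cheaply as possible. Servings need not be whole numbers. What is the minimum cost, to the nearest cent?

$2.45

Cost per g of fiber: pasta $0.1167, chickpeas $0.1900, oats $0.2000, sunflower seeds $0.2750, bell pepper $1.4000.
With no serving limits, use only pasta: 21 g / 3 g = 7 servings × $0.35 = $2.45.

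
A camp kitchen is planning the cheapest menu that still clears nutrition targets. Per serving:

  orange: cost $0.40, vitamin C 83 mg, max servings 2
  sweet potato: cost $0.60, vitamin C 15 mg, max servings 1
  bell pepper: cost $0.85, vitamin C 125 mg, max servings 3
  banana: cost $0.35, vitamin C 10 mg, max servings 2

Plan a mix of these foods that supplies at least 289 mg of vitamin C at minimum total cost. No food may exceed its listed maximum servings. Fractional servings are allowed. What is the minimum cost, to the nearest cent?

$1.64

Cost per mg of vitamin C: orange $0.0048, bell pepper $0.0068, banana $0.0350, sweet potato $0.0400.
Take 2 servings of orange: +166.0 mg vitamin C for $0.80 (total $0.80, still need 123.0 mg).
Take 0.984 servings of bell pepper: +123.0 mg vitamin C for $0.84 (total $1.64, still need 0.0 mg).
Filling from the cheapest source first is optimal under one linear minimum: $1.64.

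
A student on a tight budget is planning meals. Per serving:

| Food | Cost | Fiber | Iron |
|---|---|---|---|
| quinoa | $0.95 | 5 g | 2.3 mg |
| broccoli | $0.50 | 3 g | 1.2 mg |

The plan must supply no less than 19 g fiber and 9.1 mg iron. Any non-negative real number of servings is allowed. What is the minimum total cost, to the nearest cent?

$3.76

Two binding constraints pin down two serving amounts, so the optimal mix uses at most two foods. The candidates are each food alone (scaled to the tighter of fiber/iron) and each pair with both constraints tight.
quinoa only: max(19/5, 9.1/2.3) = 3.957 servings → $3.76.
broccoli only: max(19/3, 9.1/1.2) = 7.583 servings → $3.79.
quinoa + broccoli: intersection lies outside the first quadrant.
The minimum over all feasible corners is $3.76.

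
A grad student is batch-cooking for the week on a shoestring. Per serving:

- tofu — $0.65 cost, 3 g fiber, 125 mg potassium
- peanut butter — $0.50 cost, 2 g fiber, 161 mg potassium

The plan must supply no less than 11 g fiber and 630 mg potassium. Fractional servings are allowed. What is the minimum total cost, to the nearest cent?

Check every corner: each single food scaled to meet both minima, and each pair solved so both constraints bind.
tofu only: max(11/3, 630/125) = 5.04 servings → $3.28.
peanut butter only: max(11/2, 630/161) = 5.5 servings → $2.75.
tofu + peanut butter with both tight: 2.193 servings and 2.21 servings → $2.53.
So the least-cost plan costs $2.53.

$2.53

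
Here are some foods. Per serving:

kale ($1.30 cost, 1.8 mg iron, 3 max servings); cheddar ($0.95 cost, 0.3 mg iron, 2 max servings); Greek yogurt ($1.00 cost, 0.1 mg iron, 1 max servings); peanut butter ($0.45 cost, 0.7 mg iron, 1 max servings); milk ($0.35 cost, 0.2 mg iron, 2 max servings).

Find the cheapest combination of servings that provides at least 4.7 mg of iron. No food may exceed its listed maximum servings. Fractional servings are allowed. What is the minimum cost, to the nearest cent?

Cost per mg of iron: peanut butter $0.6429, kale $0.7222, milk $1.7500, cheddar $3.1667, Greek yogurt $10.0000.
Take 1 serving of peanut butter: +0.7 mg iron for $0.45 (total $0.45, still need 4.0 mg).
Take 2.222 servings of kale: +4.0 mg iron for $2.89 (total $3.34, still need 0.0 mg).
Greedy by cheapest-per-mg is optimal for a single linear constraint, so the minimum cost is $3.34.

$3.34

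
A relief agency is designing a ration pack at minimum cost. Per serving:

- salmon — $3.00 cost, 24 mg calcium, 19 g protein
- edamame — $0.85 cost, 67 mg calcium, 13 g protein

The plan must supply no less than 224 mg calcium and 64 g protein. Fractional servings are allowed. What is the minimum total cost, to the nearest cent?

$4.18

The cheapest plan sits at a corner of the feasible region — with two constraints it uses at most two foods.
salmon only: max(224/24, 64/19) = 9.333 servings → $28.00.
edamame only: max(224/67, 64/13) = 4.923 servings → $4.18.
salmon + edamame with both tight: 1.432 servings and 2.83 servings → $6.70.
So the least-cost plan costs $4.18.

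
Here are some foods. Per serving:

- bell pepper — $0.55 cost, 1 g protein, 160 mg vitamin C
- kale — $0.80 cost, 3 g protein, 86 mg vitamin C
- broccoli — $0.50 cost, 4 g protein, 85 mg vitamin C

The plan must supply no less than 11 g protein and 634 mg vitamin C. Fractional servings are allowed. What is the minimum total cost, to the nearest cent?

$2.60

At the optimum either one food covers both requirements or two foods hit both targets exactly; no other combination can be cheaper.
bell pepper only: max(11/1, 634/160) = 11 servings → $6.05.
kale only: max(11/3, 634/86) = 7.372 servings → $5.90.
broccoli only: max(11/4, 634/85) = 7.459 servings → $3.73.
bell pepper + kale with both tight: 2.426 servings and 2.858 servings → $3.62.
bell pepper + broccoli with both tight: 2.885 servings and 2.029 servings → $2.60.
kale + broccoli: intersection lies outside the first quadrant.
Cheapest feasible corner: $2.60.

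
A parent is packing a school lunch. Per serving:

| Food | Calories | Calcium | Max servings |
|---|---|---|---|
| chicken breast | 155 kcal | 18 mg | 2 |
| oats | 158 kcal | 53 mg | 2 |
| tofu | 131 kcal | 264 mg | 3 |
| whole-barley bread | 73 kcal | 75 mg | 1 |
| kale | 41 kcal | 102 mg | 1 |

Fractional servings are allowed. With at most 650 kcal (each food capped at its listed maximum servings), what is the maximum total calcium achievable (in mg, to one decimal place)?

1017.0 mg

Calcium per kcal: kale 2.488, tofu 2.015, whole-barley bread 1.027, oats 0.3354, chicken breast 0.1161.
Take 1 serving of kale: uses 41 kcal, +102.0 mg calcium (running total 102.0 mg).
Take 3 servings of tofu: uses 393 kcal, +792.0 mg calcium (running total 894.0 mg).
Take 1 serving of whole-barley bread: uses 73 kcal, +75.0 mg calcium (running total 969.0 mg).
Take 0.9051 servings of oats: uses 143 kcal, +48.0 mg calcium (running total 1017.0 mg).
Greedy by best ratio exhausts the calories allowance optimally: 1017.0 mg.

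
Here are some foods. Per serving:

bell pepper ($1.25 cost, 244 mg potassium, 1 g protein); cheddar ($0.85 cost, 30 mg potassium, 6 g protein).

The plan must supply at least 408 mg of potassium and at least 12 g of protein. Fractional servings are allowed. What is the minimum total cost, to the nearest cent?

Compare the cost at each extreme point of the feasible region.
bell pepper only: max(408/244, 12/1) = 12 servings → $15.00.
cheddar only: max(408/30, 12/6) = 13.6 servings → $11.56.
bell pepper + cheddar with both tight: 1.456 servings and 1.757 servings → $3.31.
The minimum over all feasible corners is $3.31.

$3.31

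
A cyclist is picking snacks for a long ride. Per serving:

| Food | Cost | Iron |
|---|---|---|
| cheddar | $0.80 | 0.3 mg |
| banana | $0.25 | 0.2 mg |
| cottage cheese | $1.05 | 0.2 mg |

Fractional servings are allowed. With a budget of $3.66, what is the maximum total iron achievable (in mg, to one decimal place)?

Iron per dollar: banana 0.8, cheddar 0.375, cottage cheese 0.1905.
With no serving limits, spend the whole cost allowance on banana: $3.66 / $0.25 × 0.2 mg = 2.9 mg.

2.9 mg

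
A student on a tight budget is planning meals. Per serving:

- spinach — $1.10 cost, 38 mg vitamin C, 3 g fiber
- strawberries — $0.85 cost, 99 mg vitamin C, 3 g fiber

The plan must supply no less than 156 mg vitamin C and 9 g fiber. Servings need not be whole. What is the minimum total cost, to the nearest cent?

The cheapest plan sits at a corner of the feasible region — with two constraints it uses at most two foods.
spinach only: max(156/38, 9/3) = 4.105 servings → $4.52.
strawberries only: max(156/99, 9/3) = 3 servings → $2.55.
spinach + strawberries with both tight: 2.311 servings and 0.6885 servings → $3.13.
The minimum over all feasible corners is $2.55.

$2.55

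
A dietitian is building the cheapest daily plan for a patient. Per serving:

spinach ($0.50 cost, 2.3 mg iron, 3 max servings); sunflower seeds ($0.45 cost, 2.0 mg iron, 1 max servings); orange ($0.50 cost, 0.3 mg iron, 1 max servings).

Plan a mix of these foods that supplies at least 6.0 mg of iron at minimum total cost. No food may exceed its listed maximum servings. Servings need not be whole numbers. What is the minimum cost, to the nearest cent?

$1.30

Cost per mg of iron: spinach $0.2174, sunflower seeds $0.2250, orange $1.6667.
Take 2.609 servings of spinach: +6.0 mg iron for $1.30 (total $1.30, still need 0.0 mg).
Filling from the cheapest source first is optimal under one linear minimum: $1.30.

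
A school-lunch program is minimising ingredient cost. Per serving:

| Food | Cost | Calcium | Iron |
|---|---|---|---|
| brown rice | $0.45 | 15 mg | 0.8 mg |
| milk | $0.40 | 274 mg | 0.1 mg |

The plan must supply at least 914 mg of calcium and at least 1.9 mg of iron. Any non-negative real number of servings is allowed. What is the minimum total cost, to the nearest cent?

$2.18

brown rice only: max(914/15, 1.9/0.8) = 60.93 servings → $27.42.
milk only: max(914/274, 1.9/0.1) = 19 servings → $7.60.
brown rice + milk with both tight: 1.972 servings and 3.228 servings → $2.18.
So the least-cost plan costs $2.18.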